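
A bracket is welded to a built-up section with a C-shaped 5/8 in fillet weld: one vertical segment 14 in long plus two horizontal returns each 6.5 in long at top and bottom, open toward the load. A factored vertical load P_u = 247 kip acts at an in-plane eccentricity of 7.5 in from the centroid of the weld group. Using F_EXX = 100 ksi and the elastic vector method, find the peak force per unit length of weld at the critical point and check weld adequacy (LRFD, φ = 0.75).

Total weld length L_w = 27 in. Treat welds as unit-width lines.
Centroid: x̄ = 2×6.5×3.25 / 27 = 1.565 in from the vertical weld.
Polar moment about centroid: J = I_x + I_y = [14³/12 + 2×6.5×7²] + [14×1.565² + 2(6.5³/12 + 6.5×1.685²)] = 982.6 in³.
Direct shear f_v = P/L_w = 247 / 27 = 9.148 kip/in (vertical).
Torsion M = P·e = 247 × 7.5 = 1852.5 kip·in.
Critical point at (x, y) = (4.935, 7) from centroid. f_tx = M·y/J = 13.2 kip/in; f_ty = M·x/J = 9.304 kip/in.
Resultant f_max = √[f_tx² + (f_v + f_ty)²] = √[13.2² + (9.148 + 9.304)²] = 22.69 kip/in.
Capacity per unit length: φr_n = 0.75 × 0.6 × 100 × (0.707 × 0.625) = 19.88 kip/in.
22.69 > 19.88 → NOT adequate.

f_max ≈ 22.7 kip/in; NOT adequate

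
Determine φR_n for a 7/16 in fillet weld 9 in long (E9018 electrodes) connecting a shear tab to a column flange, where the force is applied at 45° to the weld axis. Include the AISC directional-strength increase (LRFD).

φR_n ≈ 146 kips

E90XX → F_EXX = 90 ksi.
t_e = 0.707 × 0.4375 = 0.3093 in; A_we = 0.3093 × 9 = 2.784 in².
Directional factor: 1.0 + 0.5 sin^1.5(45°) = 1.297.
F_nw = 0.6 × 90 × 1.297 = 70.05 ksi.
φR_n = 0.75 × 70.05 × 2.784 = 146.3 kips.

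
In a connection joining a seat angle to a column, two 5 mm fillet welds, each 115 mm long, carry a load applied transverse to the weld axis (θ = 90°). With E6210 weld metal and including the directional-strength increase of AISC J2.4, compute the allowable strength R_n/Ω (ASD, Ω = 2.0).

R_n/Ω ≈ 227 kN

E62XX → F_EXX = 620 MPa.
t_e = 0.707 × 5 = 3.535 mm; A_we = 3.535 × 230 = 813 mm².
Directional factor: 1.0 + 0.5 sin^1.5(90°) = 1.5.
F_nw = 0.6 × 620 × 1.5 = 558 MPa.
R_n/Ω = (558 × 813) / 2.0 × 10⁻³ = 226.8 kN.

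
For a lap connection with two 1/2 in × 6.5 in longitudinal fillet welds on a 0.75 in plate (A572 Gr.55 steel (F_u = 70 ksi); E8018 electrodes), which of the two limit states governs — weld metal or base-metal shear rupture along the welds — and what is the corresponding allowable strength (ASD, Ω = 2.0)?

E80XX → F_EXX = 80 ksi.
t_e = 0.707 × 0.5 = 0.3535 in; L = 13 in.
Weld metal: R_n/Ω = (1/2.0) × 0.6 × 80 × 0.3535 × 13 = 110.3 kips.
Base metal (shear rupture): R_n/Ω = (1/2.0) × 0.6 × 70 × 0.75 × 13 = 204.8 kips.
Governing: weld metal.

R_n/Ω ≈ 110 kips (weld metal governs)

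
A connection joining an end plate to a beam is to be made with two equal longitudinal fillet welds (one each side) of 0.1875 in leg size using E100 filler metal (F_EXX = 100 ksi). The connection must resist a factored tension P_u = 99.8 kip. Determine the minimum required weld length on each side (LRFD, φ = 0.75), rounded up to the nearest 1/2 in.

L = 8.5 in on each side

Throat t_e = 0.707 × 0.1875 = 0.1326 in.
φr_n = 0.75 × 0.6 × 100 × 0.1326 = 5.965 kip/in.
L_req = P_u / φr_n = 99.8 / 5.965 = 16.73 in total.
Per side: 16.73 / 2 = 8.365 in.
Round up → use L = 8.5 in on each side.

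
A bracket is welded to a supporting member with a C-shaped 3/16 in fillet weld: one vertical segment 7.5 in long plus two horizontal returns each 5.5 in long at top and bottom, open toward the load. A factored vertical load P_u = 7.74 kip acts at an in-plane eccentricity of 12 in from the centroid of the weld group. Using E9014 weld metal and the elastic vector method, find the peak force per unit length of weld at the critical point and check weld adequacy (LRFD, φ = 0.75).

E90XX → F_EXX = 90 ksi.
Total weld length L_w = 18.5 in. Treat welds as unit-width lines.
Centroid: x̄ = 2×5.5×2.75 / 18.5 = 1.635 in from the vertical weld.
Polar moment about centroid: J = I_x + I_y = [7.5³/12 + 2×5.5×3.75²] + [7.5×1.635² + 2(5.5³/12 + 5.5×1.115²)] = 251.3 in³.
Direct shear f_v = P/L_w = 7.74 / 18.5 = 0.4184 kip/in (vertical).
Torsion M = P·e = 7.74 × 12 = 92.88 kip·in.
Critical point at (x, y) = (3.865, 3.75) from centroid. f_tx = M·y/J = 1.386 kip/in; f_ty = M·x/J = 1.428 kip/in.
Resultant f_max = √[f_tx² + (f_v + f_ty)²] = √[1.386² + (0.4184 + 1.428)²] = 2.309 kip/in.
Capacity per unit length: φr_n = 0.75 × 0.6 × 90 × (0.707 × 0.1875) = 5.369 kip/in.
2.309 ≤ 5.369 → adequate.

f_max ≈ 2.31 kip/in; adequate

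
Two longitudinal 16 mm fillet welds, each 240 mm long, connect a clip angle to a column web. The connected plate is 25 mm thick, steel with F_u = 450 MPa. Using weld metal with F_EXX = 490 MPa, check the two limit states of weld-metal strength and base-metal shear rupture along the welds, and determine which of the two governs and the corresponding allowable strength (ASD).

R_n/Ω ≈ 798 kN (weld metal governs)

t_e = 0.707 × 16 = 11.31 mm; L = 480 mm.
Weld metal: R_n/Ω = (1/2.0) × 0.6 × 490 × 11.31 × 480 × 10⁻³ = 798.2 kN.
Base metal (shear rupture): R_n/Ω = (1/2.0) × 0.6 × 450 × 25 × 480 × 10⁻³ = 1620 kN.
Governing: weld metal.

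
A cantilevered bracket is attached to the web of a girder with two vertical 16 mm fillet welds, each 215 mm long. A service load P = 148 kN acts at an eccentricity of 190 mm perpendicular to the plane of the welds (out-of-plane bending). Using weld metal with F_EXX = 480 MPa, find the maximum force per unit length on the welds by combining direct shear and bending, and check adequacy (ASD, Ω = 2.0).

L_w = 2 × 215 = 430 mm; section modulus (unit throat) S = 2 × L²/6 = 15410 mm².
Direct shear f_v = P/L_w = 148×10³/430 = 344.2 N/mm.
Moment M = P × e = 148×10³ × 190 = 28120000 N·mm; bending f_b = M/S = 1825 N/mm.
f_max = √(f_v² + f_b²) = √(344.2² + 1825²) = 1857 N/mm.
r_n/Ω = (1/2.0) × 0.6 × 480 × (0.707 × 16) = 1629 N/mm → NOT adequate.

f_max ≈ 1860 N/mm; NOT adequate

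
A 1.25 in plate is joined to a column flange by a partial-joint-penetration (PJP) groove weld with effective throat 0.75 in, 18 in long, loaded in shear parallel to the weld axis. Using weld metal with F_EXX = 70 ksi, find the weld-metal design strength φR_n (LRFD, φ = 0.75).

φR_n ≈ 425 kips

Effective throat (given) t_e = 0.75 in.
A_we = 0.75 × 18 = 13.5 in².
F_nw = 0.6 F_EXX = 42 ksi.
φR_n = 0.75 × 42 × 13.5 = 425.2 kips.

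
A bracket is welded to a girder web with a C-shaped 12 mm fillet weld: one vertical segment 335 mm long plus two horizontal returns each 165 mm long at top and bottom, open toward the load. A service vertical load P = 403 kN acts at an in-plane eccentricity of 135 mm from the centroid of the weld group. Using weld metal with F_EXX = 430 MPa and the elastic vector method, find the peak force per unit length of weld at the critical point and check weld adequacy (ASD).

Total weld length L_w = 665 mm. Treat welds as unit-width lines.
Centroid: x̄ = 2×165×82.5 / 665 = 40.94 mm from the vertical weld.
Polar moment about centroid: J = I_x + I_y = [335³/12 + 2×165×167.5²] + [335×40.94² + 2(165³/12 + 165×41.56²)] = 14270000 mm³.
Direct shear f_v = P/L_w = 403×10³ / 665 = 606 N/mm (vertical).
Torsion M = P·e = 403×10³ × 135 = 54405000 N·mm.
Critical point at (x, y) = (124.1, 167.5) from centroid. f_tx = M·y/J = 638.5 N/mm; f_ty = M·x/J = 472.9 N/mm.
Resultant f_max = √[f_tx² + (f_v + f_ty)²] = √[638.5² + (606 + 472.9)²] = 1254 N/mm.
Capacity per unit length: r_n/Ω = (1/2.0) × 0.6 × 430 × (0.707 × 12) = 1094 N/mm.
1254 > 1094 → NOT adequate.

f_max ≈ 1250 N/mm; NOT adequate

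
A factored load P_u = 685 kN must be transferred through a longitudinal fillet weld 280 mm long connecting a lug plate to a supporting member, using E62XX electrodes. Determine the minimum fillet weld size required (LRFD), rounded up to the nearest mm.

E62XX → F_EXX = 620 MPa.
Total weld length L = 280 mm.
Required throat t_e = P_u / (φ × 0.6 F_EXX × L) = 685 / (0.75 × 0.6 × 620 × 280 × 10⁻³) = 8.769 mm.
Required leg w = t_e / 0.707 = 12.4 mm → use 13 mm.

w = 13 mm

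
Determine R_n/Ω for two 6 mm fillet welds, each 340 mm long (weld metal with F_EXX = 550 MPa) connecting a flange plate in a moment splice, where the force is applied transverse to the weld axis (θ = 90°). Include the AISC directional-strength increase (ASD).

t_e = 0.707 × 6 = 4.242 mm; A_we = 4.242 × 680 = 2885 mm².
Directional factor: 1.0 + 0.5 sin^1.5(90°) = 1.5.
F_nw = 0.6 × 550 × 1.5 = 495 MPa.
R_n/Ω = (495 × 2885) / 2.0 × 10⁻³ = 713.9 kN.

R_n/Ω ≈ 714 kN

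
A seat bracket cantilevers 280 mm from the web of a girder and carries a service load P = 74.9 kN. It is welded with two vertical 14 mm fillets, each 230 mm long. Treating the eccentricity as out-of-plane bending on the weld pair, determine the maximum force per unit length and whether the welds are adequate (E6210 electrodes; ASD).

f_max ≈ 1200 N/mm; adequate

E62XX → F_EXX = 620 MPa.
L_w = 2 × 230 = 460 mm; section modulus (unit throat) S = 2 × L²/6 = 17630 mm².
Direct shear f_v = P/L_w = 74.9×10³/460 = 162.8 N/mm.
Moment M = P × e = 74.9×10³ × 280 = 20972000 N·mm; bending f_b = M/S = 1189 N/mm.
f_max = √(f_v² + f_b²) = √(162.8² + 1189²) = 1200 N/mm.
r_n/Ω = (1/2.0) × 0.6 × 620 × (0.707 × 14) = 1841 N/mm → adequate.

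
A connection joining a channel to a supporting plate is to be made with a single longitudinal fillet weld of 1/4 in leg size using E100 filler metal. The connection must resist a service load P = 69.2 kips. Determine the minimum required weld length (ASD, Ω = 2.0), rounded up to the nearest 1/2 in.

E100XX → F_EXX = 100 ksi.
Throat t_e = 0.707 × 0.25 = 0.1767 in.
r_n/Ω = (0.6 × 100 × 0.1767) / 2.0 = 5.302 kip/in.
L_req = P / (r_n/Ω) = 69.2 / 5.302 = 13.05 in total.
Round up → use L = 13.5 in.

L = 13.5 in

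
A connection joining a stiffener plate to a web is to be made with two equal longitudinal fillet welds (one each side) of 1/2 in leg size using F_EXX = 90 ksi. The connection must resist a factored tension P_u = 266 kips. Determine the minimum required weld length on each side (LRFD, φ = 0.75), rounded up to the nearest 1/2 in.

Throat t_e = 0.707 × 0.5 = 0.3535 in.
φr_n = 0.75 × 0.6 × 90 × 0.3535 = 14.32 kips/in.
L_req = P_u / φr_n = 266 / 14.32 = 18.58 in total.
Per side: 18.58 / 2 = 9.29 in.
Round up → use L = 9.5 in on each side.

L = 9.5 in on each side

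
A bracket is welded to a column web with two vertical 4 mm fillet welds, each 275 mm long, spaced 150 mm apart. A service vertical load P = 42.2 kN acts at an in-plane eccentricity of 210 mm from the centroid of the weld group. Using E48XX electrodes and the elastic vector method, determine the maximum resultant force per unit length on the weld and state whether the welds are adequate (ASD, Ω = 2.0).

f_max ≈ 257 N/mm; adequate

E48XX → F_EXX = 480 MPa.
Total weld length L_w = 550 mm. Treat welds as unit-width lines.
Polar moment about centroid: J = 2[d³/12 + d(b/2)²] = 2[275³/12 + 275×75²] = 6560000 mm³.
Direct shear f_v = P/L_w = 42.2×10³ / 550 = 76.73 N/mm (vertical).
Torsion M = P·e = 42.2×10³ × 210 = 8862000 N·mm.
Critical point at (x, y) = (75, 137.5) from centroid. f_tx = M·y/J = 185.8 N/mm; f_ty = M·x/J = 101.3 N/mm.
Resultant f_max = √[f_tx² + (f_v + f_ty)²] = √[185.8² + (76.73 + 101.3)²] = 257.3 N/mm.
Capacity per unit length: r_n/Ω = (1/2.0) × 0.6 × 480 × (0.707 × 4) = 407.2 N/mm.
257.3 ≤ 407.2 → adequate.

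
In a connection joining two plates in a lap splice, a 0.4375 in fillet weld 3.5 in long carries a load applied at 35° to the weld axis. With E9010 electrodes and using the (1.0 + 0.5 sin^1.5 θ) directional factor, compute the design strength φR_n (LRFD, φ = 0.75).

φR_n ≈ 53.4 kips

E90XX → F_EXX = 90 ksi.
t_e = 0.707 × 0.4375 = 0.3093 in; A_we = 0.3093 × 3.5 = 1.083 in².
Directional factor: 1.0 + 0.5 sin^1.5(35°) = 1.217.
F_nw = 0.6 × 90 × 1.217 = 65.73 ksi.
φR_n = 0.75 × 65.73 × 1.083 = 53.37 kips.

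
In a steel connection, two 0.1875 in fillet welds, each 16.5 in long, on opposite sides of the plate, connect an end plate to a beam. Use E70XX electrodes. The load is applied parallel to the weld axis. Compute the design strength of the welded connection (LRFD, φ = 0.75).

E70XX → F_EXX = 70 ksi.
Effective throat t_e = 0.707 × 0.1875 = 0.1326 in.
Total length L = 33 in; A_we = 0.1326 × 33 = 4.375 in².
F_nw = 0.6 F_EXX = 0.6 × 70 = 42 ksi.
φR_n = 0.75 × 42 × 4.375 = 137.8 kip.

φR_n ≈ 138 kip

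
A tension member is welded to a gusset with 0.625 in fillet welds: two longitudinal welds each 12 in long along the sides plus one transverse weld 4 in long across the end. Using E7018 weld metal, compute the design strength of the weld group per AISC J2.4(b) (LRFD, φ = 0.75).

E70XX → F_EXX = 70 ksi.
t_e = 0.707 × 0.625 = 0.4419 in.
R_nwl = 0.6 × 70 × 0.4419 × 24 = 445.4 kip (longitudinal, 2 welds).
R_nwt = 0.6 × 70 × 0.4419 × 4 = 74.23 kip (transverse, base value).
(i) R_nwl + R_nwt = 519.6 kip; (ii) 0.85 R_nwl + 1.5 R_nwt = 490 kip.
R_n = max = 519.6 kip [governs: (i)]; φR_n = 389.7 kip.

φR_n ≈ 390 kip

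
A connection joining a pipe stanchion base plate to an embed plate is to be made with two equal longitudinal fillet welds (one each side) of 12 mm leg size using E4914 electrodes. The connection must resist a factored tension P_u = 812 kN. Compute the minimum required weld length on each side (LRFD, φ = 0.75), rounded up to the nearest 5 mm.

E49XX → F_EXX = 490 MPa.
Throat t_e = 0.707 × 12 = 8.484 mm.
φr_n = 0.75 × 0.6 × 490 × 8.484 × 10⁻³ = 1.871 kN/mm.
L_req = P_u / φr_n = 812 / 1.871 = 434.1 mm total.
Per side: 434.1 / 2 = 217 mm.
Round up → use L = 220 mm on each side.

L = 220 mm on each side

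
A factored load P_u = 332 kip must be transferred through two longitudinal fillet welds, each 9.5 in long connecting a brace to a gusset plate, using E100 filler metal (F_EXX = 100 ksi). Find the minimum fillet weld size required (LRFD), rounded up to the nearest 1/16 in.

w = 9/16 in

Total weld length L = 19 in.
Required throat t_e = P_u / (φ × 0.6 F_EXX × L) = 332 / (0.75 × 0.6 × 100 × 19) = 0.3883 in.
Required leg w = t_e / 0.707 = 0.5492 in → use 9/16 in.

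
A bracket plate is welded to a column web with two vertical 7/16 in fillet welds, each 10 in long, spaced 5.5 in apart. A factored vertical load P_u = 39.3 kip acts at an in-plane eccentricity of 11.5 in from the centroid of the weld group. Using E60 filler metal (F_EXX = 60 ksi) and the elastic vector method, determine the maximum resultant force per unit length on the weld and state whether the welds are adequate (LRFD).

f_max ≈ 9.22 kip/in; NOT adequate

Total weld length L_w = 20 in. Treat welds as unit-width lines.
Polar moment about centroid: J = 2[d³/12 + d(b/2)²] = 2[10³/12 + 10×2.75²] = 317.9 in³.
Direct shear f_v = P/L_w = 39.3 / 20 = 1.965 kip/in (vertical).
Torsion M = P·e = 39.3 × 11.5 = 451.95 kip·in.
Critical point at (x, y) = (2.75, 5) from centroid. f_tx = M·y/J = 7.108 kip/in; f_ty = M·x/J = 3.909 kip/in.
Resultant f_max = √[f_tx² + (f_v + f_ty)²] = √[7.108² + (1.965 + 3.909)²] = 9.221 kip/in.
Capacity per unit length: φr_n = 0.75 × 0.6 × 60 × (0.707 × 0.4375) = 8.351 kip/in.
9.221 > 8.351 → NOT adequate.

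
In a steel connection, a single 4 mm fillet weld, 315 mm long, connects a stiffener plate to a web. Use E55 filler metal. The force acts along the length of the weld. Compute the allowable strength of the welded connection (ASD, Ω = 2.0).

R_n/Ω ≈ 147 kN

E55XX → F_EXX = 550 MPa.
Effective throat t_e = 0.707 × 4 = 2.828 mm.
Total length L = 315 mm; A_we = 2.828 × 315 = 890.8 mm².
F_nw = 0.6 F_EXX = 0.6 × 550 = 330 MPa.
R_n = 330 × 890.8 × 10⁻³ = 294 kN; R_n/Ω = 294/2.0 = 147 kN.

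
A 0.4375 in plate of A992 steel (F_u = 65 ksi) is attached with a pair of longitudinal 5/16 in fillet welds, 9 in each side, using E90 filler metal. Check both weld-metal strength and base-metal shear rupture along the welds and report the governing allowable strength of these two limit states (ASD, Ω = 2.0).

R_n/Ω ≈ 107 kips (weld metal governs)

E90XX → F_EXX = 90 ksi.
t_e = 0.707 × 0.3125 = 0.2209 in; L = 18 in.
Weld metal: R_n/Ω = (1/2.0) × 0.6 × 90 × 0.2209 × 18 = 107.4 kips.
Base metal (shear rupture): R_n/Ω = (1/2.0) × 0.6 × 65 × 0.4375 × 18 = 153.6 kips.
Governing: weld metal.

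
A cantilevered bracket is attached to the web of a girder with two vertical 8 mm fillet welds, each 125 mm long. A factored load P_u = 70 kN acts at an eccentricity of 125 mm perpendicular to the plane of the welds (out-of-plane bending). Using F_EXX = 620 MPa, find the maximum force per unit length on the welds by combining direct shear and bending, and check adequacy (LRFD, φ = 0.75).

f_max ≈ 1700 N/mm; NOT adequate

L_w = 2 × 125 = 250 mm; section modulus (unit throat) S = 2 × L²/6 = 5208 mm².
Direct shear f_v = P/L_w = 70×10³/250 = 280 N/mm.
Moment M = P × e = 70×10³ × 125 = 8750000 N·mm; bending f_b = M/S = 1680 N/mm.
f_max = √(f_v² + f_b²) = √(280² + 1680²) = 1703 N/mm.
φr_n = 0.75 × 0.6 × 620 × (0.707 × 8) = 1578 N/mm → NOT adequate.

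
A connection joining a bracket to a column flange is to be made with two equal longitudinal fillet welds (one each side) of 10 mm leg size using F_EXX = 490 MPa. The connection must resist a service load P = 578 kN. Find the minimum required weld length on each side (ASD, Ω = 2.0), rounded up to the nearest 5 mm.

Throat t_e = 0.707 × 10 = 7.07 mm.
r_n/Ω = (0.6 × 490 × 7.07) / 2.0 = 1039 N/mm = 1.039 kN/mm.
L_req = P / (r_n/Ω) = 578 / 1.039 = 556.1 mm total.
Per side: 556.1 / 2 = 278.1 mm.
Round up → use L = 280 mm on each side.

L = 280 mm on each side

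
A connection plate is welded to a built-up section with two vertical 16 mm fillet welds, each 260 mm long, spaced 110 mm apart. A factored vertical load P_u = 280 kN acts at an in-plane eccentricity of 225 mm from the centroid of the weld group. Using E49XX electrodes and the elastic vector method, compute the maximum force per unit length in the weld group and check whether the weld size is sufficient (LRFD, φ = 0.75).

E49XX → F_EXX = 490 MPa.
Total weld length L_w = 520 mm. Treat welds as unit-width lines.
Polar moment about centroid: J = 2[d³/12 + d(b/2)²] = 2[260³/12 + 260×55²] = 4502000 mm³.
Direct shear f_v = P/L_w = 280×10³ / 520 = 538.5 N/mm (vertical).
Torsion M = P·e = 280×10³ × 225 = 63000000 N·mm.
Critical point at (x, y) = (55, 130) from centroid. f_tx = M·y/J = 1819 N/mm; f_ty = M·x/J = 769.6 N/mm.
Resultant f_max = √[f_tx² + (f_v + f_ty)²] = √[1819² + (538.5 + 769.6)²] = 2241 N/mm.
Capacity per unit length: φr_n = 0.75 × 0.6 × 490 × (0.707 × 16) = 2494 N/mm.
2241 ≤ 2494 → adequate.

f_max ≈ 2240 N/mm; adequate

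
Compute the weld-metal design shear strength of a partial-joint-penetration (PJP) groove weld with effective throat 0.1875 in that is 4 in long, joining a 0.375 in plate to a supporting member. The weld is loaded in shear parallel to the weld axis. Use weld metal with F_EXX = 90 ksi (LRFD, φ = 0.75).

φR_n ≈ 30.4 kips

Effective throat (given) t_e = 0.1875 in.
A_we = 0.1875 × 4 = 0.75 in².
F_nw = 0.6 F_EXX = 54 ksi.
φR_n = 0.75 × 54 × 0.75 = 30.38 kips.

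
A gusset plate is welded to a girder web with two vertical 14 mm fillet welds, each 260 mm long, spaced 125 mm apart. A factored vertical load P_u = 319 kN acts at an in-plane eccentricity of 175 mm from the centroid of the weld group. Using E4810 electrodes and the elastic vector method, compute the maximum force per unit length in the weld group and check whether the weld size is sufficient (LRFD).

E48XX → F_EXX = 480 MPa.
Total weld length L_w = 520 mm. Treat welds as unit-width lines.
Polar moment about centroid: J = 2[d³/12 + d(b/2)²] = 2[260³/12 + 260×62.5²] = 4961000 mm³.
Direct shear f_v = P/L_w = 319×10³ / 520 = 613.5 N/mm (vertical).
Torsion M = P·e = 319×10³ × 175 = 55825000 N·mm.
Critical point at (x, y) = (62.5, 130) from centroid. f_tx = M·y/J = 1463 N/mm; f_ty = M·x/J = 703.4 N/mm.
Resultant f_max = √[f_tx² + (f_v + f_ty)²] = √[1463² + (613.5 + 703.4)²] = 1968 N/mm.
Capacity per unit length: φr_n = 0.75 × 0.6 × 480 × (0.707 × 14) = 2138 N/mm.
1968 ≤ 2138 → adequate.

f_max ≈ 1970 N/mm; adequate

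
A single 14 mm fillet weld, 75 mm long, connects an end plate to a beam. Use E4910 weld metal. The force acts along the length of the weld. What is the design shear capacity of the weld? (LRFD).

E49XX → F_EXX = 490 MPa.
Effective throat t_e = 0.707 × 14 = 9.898 mm.
Total length L = 75 mm; A_we = 9.898 × 75 = 742.4 mm².
F_nw = 0.6 F_EXX = 0.6 × 490 = 294 MPa.
φR_n = 0.75 × 294 × 742.4 × 10⁻³ = 163.7 kN.

φR_n ≈ 164 kN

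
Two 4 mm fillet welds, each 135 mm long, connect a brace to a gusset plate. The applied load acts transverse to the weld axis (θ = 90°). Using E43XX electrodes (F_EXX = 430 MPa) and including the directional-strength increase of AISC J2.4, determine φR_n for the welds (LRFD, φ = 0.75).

t_e = 0.707 × 4 = 2.828 mm; A_we = 2.828 × 270 = 763.6 mm².
Directional factor: 1.0 + 0.5 sin^1.5(90°) = 1.5.
F_nw = 0.6 × 430 × 1.5 = 387 MPa.
φR_n = 0.75 × 387 × 763.6 × 10⁻³ = 221.6 kN.

φR_n ≈ 222 kN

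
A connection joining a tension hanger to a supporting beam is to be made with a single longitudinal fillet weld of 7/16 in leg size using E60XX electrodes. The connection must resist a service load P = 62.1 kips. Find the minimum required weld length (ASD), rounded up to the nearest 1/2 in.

E60XX → F_EXX = 60 ksi.
Throat t_e = 0.707 × 0.4375 = 0.3093 in.
r_n/Ω = (0.6 × 60 × 0.3093) / 2.0 = 5.568 kip/in.
L_req = P / (r_n/Ω) = 62.1 / 5.568 = 11.15 in total.
Round up → use L = 11.5 in.

L = 11.5 in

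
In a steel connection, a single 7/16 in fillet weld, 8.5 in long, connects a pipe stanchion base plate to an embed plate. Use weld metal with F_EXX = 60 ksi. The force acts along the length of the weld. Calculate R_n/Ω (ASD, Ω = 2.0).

Effective throat t_e = 0.707 × 0.4375 = 0.3093 in.
Total length L = 8.5 in; A_we = 0.3093 × 8.5 = 2.629 in².
F_nw = 0.6 F_EXX = 0.6 × 60 = 36 ksi.
R_n = 36 × 2.629 = 94.65 kip; R_n/Ω = 94.65/2.0 = 47.32 kip.

R_n/Ω ≈ 47.3 kip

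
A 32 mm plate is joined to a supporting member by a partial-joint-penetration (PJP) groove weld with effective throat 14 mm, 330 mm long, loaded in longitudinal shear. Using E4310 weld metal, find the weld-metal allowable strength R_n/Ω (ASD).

R_n/Ω ≈ 596 kN

E43XX → F_EXX = 430 MPa.
Effective throat (given) t_e = 14 mm.
A_we = 14 × 330 = 4620 mm².
F_nw = 0.6 F_EXX = 258 MPa.
R_n/Ω = (258 × 4620) / 2.0 × 10⁻³ = 596 kN.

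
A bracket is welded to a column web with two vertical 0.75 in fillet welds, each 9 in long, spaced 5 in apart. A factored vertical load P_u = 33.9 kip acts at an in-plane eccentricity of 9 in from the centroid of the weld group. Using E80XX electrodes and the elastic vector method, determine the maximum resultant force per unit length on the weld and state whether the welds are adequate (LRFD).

E80XX → F_EXX = 80 ksi.
Total weld length L_w = 18 in. Treat welds as unit-width lines.
Polar moment about centroid: J = 2[d³/12 + d(b/2)²] = 2[9³/12 + 9×2.5²] = 234 in³.
Direct shear f_v = P/L_w = 33.9 / 18 = 1.883 kip/in (vertical).
Torsion M = P·e = 33.9 × 9 = 305.1 kip·in.
Critical point at (x, y) = (2.5, 4.5) from centroid. f_tx = M·y/J = 5.867 kip/in; f_ty = M·x/J = 3.26 kip/in.
Resultant f_max = √[f_tx² + (f_v + f_ty)²] = √[5.867² + (1.883 + 3.26)²] = 7.802 kip/in.
Capacity per unit length: φr_n = 0.75 × 0.6 × 80 × (0.707 × 0.75) = 19.09 kip/in.
7.802 ≤ 19.09 → adequate.

f_max ≈ 7.8 kip/in; adequate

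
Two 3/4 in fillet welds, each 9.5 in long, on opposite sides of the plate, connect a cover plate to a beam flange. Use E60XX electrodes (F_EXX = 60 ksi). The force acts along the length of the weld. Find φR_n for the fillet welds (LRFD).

Effective throat t_e = 0.707 × 0.75 = 0.5302 in.
Total length L = 19 in; A_we = 0.5302 × 19 = 10.07 in².
F_nw = 0.6 F_EXX = 0.6 × 60 = 36 ksi.
φR_n = 0.75 × 36 × 10.07 = 272 kip.

φR_n ≈ 272 kip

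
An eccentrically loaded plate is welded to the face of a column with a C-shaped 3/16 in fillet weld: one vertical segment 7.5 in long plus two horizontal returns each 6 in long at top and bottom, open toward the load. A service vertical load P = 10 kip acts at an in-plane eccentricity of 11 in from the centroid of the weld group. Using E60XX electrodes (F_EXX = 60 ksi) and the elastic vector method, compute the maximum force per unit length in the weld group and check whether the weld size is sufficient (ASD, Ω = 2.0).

f_max ≈ 2.59 kip/in; NOT adequate

Total weld length L_w = 19.5 in. Treat welds as unit-width lines.
Centroid: x̄ = 2×6×3 / 19.5 = 1.846 in from the vertical weld.
Polar moment about centroid: J = I_x + I_y = [7.5³/12 + 2×6×3.75²] + [7.5×1.846² + 2(6³/12 + 6×1.154²)] = 281.4 in³.
Direct shear f_v = P/L_w = 10 / 19.5 = 0.5128 kip/in (vertical).
Torsion M = P·e = 10 × 11 = 110 kip·in.
Critical point at (x, y) = (4.154, 3.75) from centroid. f_tx = M·y/J = 1.466 kip/in; f_ty = M·x/J = 1.623 kip/in.
Resultant f_max = √[f_tx² + (f_v + f_ty)²] = √[1.466² + (0.5128 + 1.623)²] = 2.591 kip/in.
Capacity per unit length: r_n/Ω = (1/2.0) × 0.6 × 60 × (0.707 × 0.1875) = 2.386 kip/in.
2.591 > 2.386 → NOT adequate.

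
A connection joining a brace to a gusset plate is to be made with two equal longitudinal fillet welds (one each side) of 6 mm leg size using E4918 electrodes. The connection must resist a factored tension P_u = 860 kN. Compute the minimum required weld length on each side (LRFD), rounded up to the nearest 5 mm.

L = 460 mm on each side

E49XX → F_EXX = 490 MPa.
Throat t_e = 0.707 × 6 = 4.242 mm.
φr_n = 0.75 × 0.6 × 490 × 4.242 × 10⁻³ = 0.9354 kN/mm.
L_req = P_u / φr_n = 860 / 0.9354 = 919.4 mm total.
Per side: 919.4 / 2 = 459.7 mm.
Round up → use L = 460 mm on each side.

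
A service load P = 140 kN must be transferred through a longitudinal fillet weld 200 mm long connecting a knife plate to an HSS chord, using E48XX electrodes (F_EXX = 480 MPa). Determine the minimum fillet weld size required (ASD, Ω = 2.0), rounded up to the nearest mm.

Total weld length L = 200 mm.
Required throat t_e = P × Ω / (0.6 F_EXX × L) = 140 × 2.0 / (0.6 × 480 × 200 × 10⁻³) = 4.861 mm.
Required leg w = t_e / 0.707 = 6.876 mm → use 7 mm.

w = 7 mm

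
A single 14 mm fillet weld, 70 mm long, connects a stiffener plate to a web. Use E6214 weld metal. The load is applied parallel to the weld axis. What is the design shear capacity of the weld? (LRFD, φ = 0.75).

E62XX → F_EXX = 620 MPa.
Effective throat t_e = 0.707 × 14 = 9.898 mm.
Total length L = 70 mm; A_we = 9.898 × 70 = 692.9 mm².
F_nw = 0.6 F_EXX = 0.6 × 620 = 372 MPa.
φR_n = 0.75 × 372 × 692.9 × 10⁻³ = 193.3 kN.

φR_n ≈ 193 kN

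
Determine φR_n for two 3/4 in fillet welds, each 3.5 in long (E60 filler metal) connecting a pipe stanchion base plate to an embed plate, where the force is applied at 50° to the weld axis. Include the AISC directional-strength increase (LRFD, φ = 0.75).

φR_n ≈ 134 kip

E60XX → F_EXX = 60 ksi.
t_e = 0.707 × 0.75 = 0.5302 in; A_we = 0.5302 × 7 = 3.712 in².
Directional factor: 1.0 + 0.5 sin^1.5(50°) = 1.335.
F_nw = 0.6 × 60 × 1.335 = 48.07 ksi.
φR_n = 0.75 × 48.07 × 3.712 = 133.8 kip.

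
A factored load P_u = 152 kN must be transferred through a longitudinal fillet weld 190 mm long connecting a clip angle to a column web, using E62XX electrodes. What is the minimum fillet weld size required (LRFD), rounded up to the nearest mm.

E62XX → F_EXX = 620 MPa.
Total weld length L = 190 mm.
Required throat t_e = P_u / (φ × 0.6 F_EXX × L) = 152 / (0.75 × 0.6 × 620 × 190 × 10⁻³) = 2.867 mm.
Required leg w = t_e / 0.707 = 4.056 mm → use 5 mm.

w = 5 mm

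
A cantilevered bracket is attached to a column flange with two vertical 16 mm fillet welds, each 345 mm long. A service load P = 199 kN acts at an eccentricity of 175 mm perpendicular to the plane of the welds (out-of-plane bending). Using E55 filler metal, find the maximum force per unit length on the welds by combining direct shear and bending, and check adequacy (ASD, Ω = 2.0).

E55XX → F_EXX = 550 MPa.
L_w = 2 × 345 = 690 mm; section modulus (unit throat) S = 2 × L²/6 = 39680 mm².
Direct shear f_v = P/L_w = 199×10³/690 = 288.4 N/mm.
Moment M = P × e = 199×10³ × 175 = 34825000 N·mm; bending f_b = M/S = 877.8 N/mm.
f_max = √(f_v² + f_b²) = √(288.4² + 877.8²) = 923.9 N/mm.
r_n/Ω = (1/2.0) × 0.6 × 550 × (0.707 × 16) = 1866 N/mm → adequate.

f_max ≈ 924 N/mm; adequate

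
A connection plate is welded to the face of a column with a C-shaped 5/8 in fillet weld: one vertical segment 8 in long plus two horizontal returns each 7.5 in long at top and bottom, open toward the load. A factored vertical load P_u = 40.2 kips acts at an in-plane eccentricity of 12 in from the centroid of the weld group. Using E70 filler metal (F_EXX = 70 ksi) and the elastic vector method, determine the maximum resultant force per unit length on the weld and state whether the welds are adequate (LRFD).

f_max ≈ 8.73 kip/in; adequate

Total weld length L_w = 23 in. Treat welds as unit-width lines.
Centroid: x̄ = 2×7.5×3.75 / 23 = 2.446 in from the vertical weld.
Polar moment about centroid: J = I_x + I_y = [8³/12 + 2×7.5×4²] + [8×2.446² + 2(7.5³/12 + 7.5×1.304²)] = 426.3 in³.
Direct shear f_v = P/L_w = 40.2 / 23 = 1.748 kip/in (vertical).
Torsion M = P·e = 40.2 × 12 = 482.4 kip·in.
Critical point at (x, y) = (5.054, 4) from centroid. f_tx = M·y/J = 4.526 kip/in; f_ty = M·x/J = 5.719 kip/in.
Resultant f_max = √[f_tx² + (f_v + f_ty)²] = √[4.526² + (1.748 + 5.719)²] = 8.731 kip/in.
Capacity per unit length: φr_n = 0.75 × 0.6 × 70 × (0.707 × 0.625) = 13.92 kip/in.
8.731 ≤ 13.92 → adequate.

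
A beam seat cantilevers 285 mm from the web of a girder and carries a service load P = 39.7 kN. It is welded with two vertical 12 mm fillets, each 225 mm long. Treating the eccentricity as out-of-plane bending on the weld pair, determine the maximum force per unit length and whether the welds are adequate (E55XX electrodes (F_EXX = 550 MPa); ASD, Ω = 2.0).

L_w = 2 × 225 = 450 mm; section modulus (unit throat) S = 2 × L²/6 = 16880 mm².
Direct shear f_v = P/L_w = 39.7×10³/450 = 88.22 N/mm.
Moment M = P × e = 39.7×10³ × 285 = 11314000 N·mm; bending f_b = M/S = 670.5 N/mm.
f_max = √(f_v² + f_b²) = √(88.22² + 670.5²) = 676.3 N/mm.
r_n/Ω = (1/2.0) × 0.6 × 550 × (0.707 × 12) = 1400 N/mm → adequate.

f_max ≈ 676 N/mm; adequate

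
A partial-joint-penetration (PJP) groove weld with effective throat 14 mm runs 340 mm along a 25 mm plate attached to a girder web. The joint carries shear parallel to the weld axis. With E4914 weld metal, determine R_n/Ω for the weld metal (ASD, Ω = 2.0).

R_n/Ω ≈ 700 kN

E49XX → F_EXX = 490 MPa.
Effective throat (given) t_e = 14 mm.
A_we = 14 × 340 = 4760 mm².
F_nw = 0.6 F_EXX = 294 MPa.
R_n/Ω = (294 × 4760) / 2.0 × 10⁻³ = 699.7 kN.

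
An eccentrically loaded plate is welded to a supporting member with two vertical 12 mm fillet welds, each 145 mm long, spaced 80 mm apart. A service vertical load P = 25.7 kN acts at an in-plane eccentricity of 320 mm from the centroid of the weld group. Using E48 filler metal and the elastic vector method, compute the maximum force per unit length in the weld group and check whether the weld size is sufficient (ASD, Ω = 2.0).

f_max ≈ 747 N/mm; adequate

E48XX → F_EXX = 480 MPa.
Total weld length L_w = 290 mm. Treat welds as unit-width lines.
Polar moment about centroid: J = 2[d³/12 + d(b/2)²] = 2[145³/12 + 145×40²] = 972100 mm³.
Direct shear f_v = P/L_w = 25.7×10³ / 290 = 88.62 N/mm (vertical).
Torsion M = P·e = 25.7×10³ × 320 = 8224000 N·mm.
Critical point at (x, y) = (40, 72.5) from centroid. f_tx = M·y/J = 613.3 N/mm; f_ty = M·x/J = 338.4 N/mm.
Resultant f_max = √[f_tx² + (f_v + f_ty)²] = √[613.3² + (88.62 + 338.4)²] = 747.4 N/mm.
Capacity per unit length: r_n/Ω = (1/2.0) × 0.6 × 480 × (0.707 × 12) = 1222 N/mm.
747.4 ≤ 1222 → adequate.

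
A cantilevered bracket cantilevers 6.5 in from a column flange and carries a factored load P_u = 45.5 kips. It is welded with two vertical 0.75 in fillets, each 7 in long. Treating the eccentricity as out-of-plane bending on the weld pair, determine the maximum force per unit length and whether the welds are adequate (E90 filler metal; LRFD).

f_max ≈ 18.4 kip/in; adequate

E90XX → F_EXX = 90 ksi.
L_w = 2 × 7 = 14 in; section modulus (unit throat) S = 2 × L²/6 = 16.33 in².
Direct shear f_v = P/L_w = 45.5/14 = 3.25 kip/in.
Moment M = P × e = 45.5 × 6.5 = 295.75 kip·in; bending f_b = M/S = 18.11 kip/in.
f_max = √(f_v² + f_b²) = √(3.25² + 18.11²) = 18.4 kip/in.
φr_n = 0.75 × 0.6 × 90 × (0.707 × 0.75) = 21.48 kip/in → adequate.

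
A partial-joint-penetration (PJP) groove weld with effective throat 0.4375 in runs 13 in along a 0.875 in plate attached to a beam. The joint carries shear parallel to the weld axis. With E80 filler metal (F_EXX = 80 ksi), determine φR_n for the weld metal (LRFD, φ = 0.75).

Effective throat (given) t_e = 0.4375 in.
A_we = 0.4375 × 13 = 5.688 in².
F_nw = 0.6 F_EXX = 48 ksi.
φR_n = 0.75 × 48 × 5.688 = 204.8 kips.

φR_n ≈ 205 kips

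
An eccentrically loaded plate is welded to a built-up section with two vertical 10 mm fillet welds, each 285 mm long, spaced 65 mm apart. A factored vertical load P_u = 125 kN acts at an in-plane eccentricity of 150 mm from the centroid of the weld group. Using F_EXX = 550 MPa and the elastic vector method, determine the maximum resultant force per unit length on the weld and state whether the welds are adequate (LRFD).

f_max ≈ 697 N/mm; adequate

Total weld length L_w = 570 mm. Treat welds as unit-width lines.
Polar moment about centroid: J = 2[d³/12 + d(b/2)²] = 2[285³/12 + 285×32.5²] = 4460000 mm³.
Direct shear f_v = P/L_w = 125×10³ / 570 = 219.3 N/mm (vertical).
Torsion M = P·e = 125×10³ × 150 = 18750000 N·mm.
Critical point at (x, y) = (32.5, 142.5) from centroid. f_tx = M·y/J = 599 N/mm; f_ty = M·x/J = 136.6 N/mm.
Resultant f_max = √[f_tx² + (f_v + f_ty)²] = √[599² + (219.3 + 136.6)²] = 696.8 N/mm.
Capacity per unit length: φr_n = 0.75 × 0.6 × 550 × (0.707 × 10) = 1750 N/mm.
696.8 ≤ 1750 → adequate.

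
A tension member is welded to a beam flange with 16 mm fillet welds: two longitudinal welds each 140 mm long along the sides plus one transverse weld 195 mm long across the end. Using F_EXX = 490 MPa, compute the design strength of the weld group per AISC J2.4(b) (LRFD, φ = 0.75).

φR_n ≈ 1320 kN

t_e = 0.707 × 16 = 11.31 mm.
R_nwl = 0.6 × 490 × 11.31 × 280 × 10⁻³ = 931.2 kN (longitudinal, 2 welds).
R_nwt = 0.6 × 490 × 11.31 × 195 × 10⁻³ = 648.5 kN (transverse, base value).
(i) R_nwl + R_nwt = 1580 kN; (ii) 0.85 R_nwl + 1.5 R_nwt = 1764 kN.
R_n = max = 1764 kN [governs: (ii)]; φR_n = 1323 kN.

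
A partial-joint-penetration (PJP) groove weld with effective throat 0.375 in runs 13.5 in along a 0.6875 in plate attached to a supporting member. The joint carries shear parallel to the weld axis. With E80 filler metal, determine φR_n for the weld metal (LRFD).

E80XX → F_EXX = 80 ksi.
Effective throat (given) t_e = 0.375 in.
A_we = 0.375 × 13.5 = 5.062 in².
F_nw = 0.6 F_EXX = 48 ksi.
φR_n = 0.75 × 48 × 5.062 = 182.2 kips.

φR_n ≈ 182 kips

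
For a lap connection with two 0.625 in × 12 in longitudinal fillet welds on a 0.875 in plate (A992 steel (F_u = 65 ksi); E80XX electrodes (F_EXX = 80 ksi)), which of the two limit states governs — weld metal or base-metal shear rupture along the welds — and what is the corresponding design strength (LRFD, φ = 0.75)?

φR_n ≈ 382 kip (weld metal governs)

t_e = 0.707 × 0.625 = 0.4419 in; L = 24 in.
Weld metal: φR_n = 0.75 × 0.6 × 80 × 0.4419 × 24 = 381.8 kip.
Base metal (shear rupture): φR_n = 0.75 × 0.6 × 65 × 0.875 × 24 = 614.2 kip.
Governing: weld metal.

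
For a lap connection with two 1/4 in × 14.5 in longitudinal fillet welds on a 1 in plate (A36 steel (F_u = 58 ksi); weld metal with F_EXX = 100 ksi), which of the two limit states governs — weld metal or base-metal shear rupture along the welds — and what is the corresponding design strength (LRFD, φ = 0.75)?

t_e = 0.707 × 0.25 = 0.1767 in; L = 29 in.
Weld metal: φR_n = 0.75 × 0.6 × 100 × 0.1767 × 29 = 230.7 kip.
Base metal (shear rupture): φR_n = 0.75 × 0.6 × 58 × 1 × 29 = 756.9 kip.
Governing: weld metal.

φR_n ≈ 231 kip (weld metal governs)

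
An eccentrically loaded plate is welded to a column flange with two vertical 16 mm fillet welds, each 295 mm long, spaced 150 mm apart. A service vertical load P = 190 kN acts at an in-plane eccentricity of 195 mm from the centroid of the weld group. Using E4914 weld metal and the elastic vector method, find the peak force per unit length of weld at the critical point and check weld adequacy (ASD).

E49XX → F_EXX = 490 MPa.
Total weld length L_w = 590 mm. Treat welds as unit-width lines.
Polar moment about centroid: J = 2[d³/12 + d(b/2)²] = 2[295³/12 + 295×75²] = 7597000 mm³.
Direct shear f_v = P/L_w = 190×10³ / 590 = 322 N/mm (vertical).
Torsion M = P·e = 190×10³ × 195 = 37050000 N·mm.
Critical point at (x, y) = (75, 147.5) from centroid. f_tx = M·y/J = 719.3 N/mm; f_ty = M·x/J = 365.7 N/mm.
Resultant f_max = √[f_tx² + (f_v + f_ty)²] = √[719.3² + (322 + 365.7)²] = 995.2 N/mm.
Capacity per unit length: r_n/Ω = (1/2.0) × 0.6 × 490 × (0.707 × 16) = 1663 N/mm.
995.2 ≤ 1663 → adequate.

f_max ≈ 995 N/mm; adequate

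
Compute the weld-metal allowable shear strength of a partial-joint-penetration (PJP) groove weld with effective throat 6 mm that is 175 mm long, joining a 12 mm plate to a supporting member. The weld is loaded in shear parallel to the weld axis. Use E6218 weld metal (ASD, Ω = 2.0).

E62XX → F_EXX = 620 MPa.
Effective throat (given) t_e = 6 mm.
A_we = 6 × 175 = 1050 mm².
F_nw = 0.6 F_EXX = 372 MPa.
R_n/Ω = (372 × 1050) / 2.0 × 10⁻³ = 195.3 kN.

R_n/Ω ≈ 195 kN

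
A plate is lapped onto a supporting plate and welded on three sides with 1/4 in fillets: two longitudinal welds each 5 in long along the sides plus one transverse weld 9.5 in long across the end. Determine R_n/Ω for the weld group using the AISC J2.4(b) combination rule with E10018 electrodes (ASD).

R_n/Ω ≈ 121 kip

E100XX → F_EXX = 100 ksi.
t_e = 0.707 × 0.25 = 0.1767 in.
R_nwl = 0.6 × 100 × 0.1767 × 10 = 106 kip (longitudinal, 2 welds).
R_nwt = 0.6 × 100 × 0.1767 × 9.5 = 100.7 kip (transverse, base value).
(i) R_nwl + R_nwt = 206.8 kip; (ii) 0.85 R_nwl + 1.5 R_nwt = 241.3 kip.
R_n = max = 241.3 kip [governs: (ii)]; R_n/Ω = 120.6 kip.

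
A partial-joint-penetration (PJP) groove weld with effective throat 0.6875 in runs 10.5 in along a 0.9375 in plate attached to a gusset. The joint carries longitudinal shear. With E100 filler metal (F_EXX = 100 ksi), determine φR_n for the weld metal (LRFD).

Effective throat (given) t_e = 0.6875 in.
A_we = 0.6875 × 10.5 = 7.219 in².
F_nw = 0.6 F_EXX = 60 ksi.
φR_n = 0.75 × 60 × 7.219 = 324.8 kips.

φR_n ≈ 325 kips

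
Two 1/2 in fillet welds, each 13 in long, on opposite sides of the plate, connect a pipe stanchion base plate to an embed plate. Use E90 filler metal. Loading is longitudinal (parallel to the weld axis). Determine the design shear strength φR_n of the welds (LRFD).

E90XX → F_EXX = 90 ksi.
Effective throat t_e = 0.707 × 0.5 = 0.3535 in.
Total length L = 26 in; A_we = 0.3535 × 26 = 9.191 in².
F_nw = 0.6 F_EXX = 0.6 × 90 = 54 ksi.
φR_n = 0.75 × 54 × 9.191 = 372.2 kips.

φR_n ≈ 372 kips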